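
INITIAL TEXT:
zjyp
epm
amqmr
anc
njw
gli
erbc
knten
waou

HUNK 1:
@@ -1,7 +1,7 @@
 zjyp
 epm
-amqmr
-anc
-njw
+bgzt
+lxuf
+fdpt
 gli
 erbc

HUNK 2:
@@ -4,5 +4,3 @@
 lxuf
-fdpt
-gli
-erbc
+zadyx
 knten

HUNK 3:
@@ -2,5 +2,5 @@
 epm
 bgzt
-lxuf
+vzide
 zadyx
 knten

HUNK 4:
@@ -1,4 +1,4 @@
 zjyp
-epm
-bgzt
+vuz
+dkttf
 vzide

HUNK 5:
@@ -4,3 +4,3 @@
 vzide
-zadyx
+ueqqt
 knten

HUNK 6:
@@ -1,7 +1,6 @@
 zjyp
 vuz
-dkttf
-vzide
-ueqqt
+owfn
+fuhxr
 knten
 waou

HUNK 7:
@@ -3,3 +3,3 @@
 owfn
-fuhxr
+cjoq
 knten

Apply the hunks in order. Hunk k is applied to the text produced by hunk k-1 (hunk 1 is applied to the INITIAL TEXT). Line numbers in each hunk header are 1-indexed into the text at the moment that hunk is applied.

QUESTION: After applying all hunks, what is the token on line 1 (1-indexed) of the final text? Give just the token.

Hunk 1: at line 1 remove [amqmr,anc,njw] add [bgzt,lxuf,fdpt] -> 9 lines: zjyp epm bgzt lxuf fdpt gli erbc knten waou
Hunk 2: at line 4 remove [fdpt,gli,erbc] add [zadyx] -> 7 lines: zjyp epm bgzt lxuf zadyx knten waou
Hunk 3: at line 2 remove [lxuf] add [vzide] -> 7 lines: zjyp epm bgzt vzide zadyx knten waou
Hunk 4: at line 1 remove [epm,bgzt] add [vuz,dkttf] -> 7 lines: zjyp vuz dkttf vzide zadyx knten waou
Hunk 5: at line 4 remove [zadyx] add [ueqqt] -> 7 lines: zjyp vuz dkttf vzide ueqqt knten waou
Hunk 6: at line 1 remove [dkttf,vzide,ueqqt] add [owfn,fuhxr] -> 6 lines: zjyp vuz owfn fuhxr knten waou
Hunk 7: at line 3 remove [fuhxr] add [cjoq] -> 6 lines: zjyp vuz owfn cjoq knten waou
Final line 1: zjyp

Answer: zjyp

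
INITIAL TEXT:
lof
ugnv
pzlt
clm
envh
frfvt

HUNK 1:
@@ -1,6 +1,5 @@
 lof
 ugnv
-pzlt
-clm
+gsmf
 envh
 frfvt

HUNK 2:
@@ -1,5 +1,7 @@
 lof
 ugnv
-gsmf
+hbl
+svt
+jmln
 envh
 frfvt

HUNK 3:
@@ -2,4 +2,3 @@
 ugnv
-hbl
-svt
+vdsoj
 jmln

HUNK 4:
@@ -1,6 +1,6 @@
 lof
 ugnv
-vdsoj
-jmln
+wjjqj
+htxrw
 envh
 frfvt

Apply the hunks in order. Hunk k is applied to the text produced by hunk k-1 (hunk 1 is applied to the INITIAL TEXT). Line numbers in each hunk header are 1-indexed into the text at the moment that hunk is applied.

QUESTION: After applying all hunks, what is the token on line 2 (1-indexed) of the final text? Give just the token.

Answer: ugnv

Derivation:
Hunk 1: at line 1 remove [pzlt,clm] add [gsmf] -> 5 lines: lof ugnv gsmf envh frfvt
Hunk 2: at line 1 remove [gsmf] add [hbl,svt,jmln] -> 7 lines: lof ugnv hbl svt jmln envh frfvt
Hunk 3: at line 2 remove [hbl,svt] add [vdsoj] -> 6 lines: lof ugnv vdsoj jmln envh frfvt
Hunk 4: at line 1 remove [vdsoj,jmln] add [wjjqj,htxrw] -> 6 lines: lof ugnv wjjqj htxrw envh frfvt
Final line 2: ugnv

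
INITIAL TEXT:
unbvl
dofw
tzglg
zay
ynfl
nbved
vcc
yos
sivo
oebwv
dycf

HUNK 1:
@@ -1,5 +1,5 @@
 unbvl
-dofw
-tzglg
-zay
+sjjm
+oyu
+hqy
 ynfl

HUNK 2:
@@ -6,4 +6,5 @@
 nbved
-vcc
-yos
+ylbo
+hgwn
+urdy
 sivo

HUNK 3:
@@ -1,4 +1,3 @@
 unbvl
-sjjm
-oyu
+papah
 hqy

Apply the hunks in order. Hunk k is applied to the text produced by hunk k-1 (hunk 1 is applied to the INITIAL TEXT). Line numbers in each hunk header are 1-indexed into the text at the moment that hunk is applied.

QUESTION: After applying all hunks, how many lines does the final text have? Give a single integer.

Answer: 11

Derivation:
Hunk 1: at line 1 remove [dofw,tzglg,zay] add [sjjm,oyu,hqy] -> 11 lines: unbvl sjjm oyu hqy ynfl nbved vcc yos sivo oebwv dycf
Hunk 2: at line 6 remove [vcc,yos] add [ylbo,hgwn,urdy] -> 12 lines: unbvl sjjm oyu hqy ynfl nbved ylbo hgwn urdy sivo oebwv dycf
Hunk 3: at line 1 remove [sjjm,oyu] add [papah] -> 11 lines: unbvl papah hqy ynfl nbved ylbo hgwn urdy sivo oebwv dycf
Final line count: 11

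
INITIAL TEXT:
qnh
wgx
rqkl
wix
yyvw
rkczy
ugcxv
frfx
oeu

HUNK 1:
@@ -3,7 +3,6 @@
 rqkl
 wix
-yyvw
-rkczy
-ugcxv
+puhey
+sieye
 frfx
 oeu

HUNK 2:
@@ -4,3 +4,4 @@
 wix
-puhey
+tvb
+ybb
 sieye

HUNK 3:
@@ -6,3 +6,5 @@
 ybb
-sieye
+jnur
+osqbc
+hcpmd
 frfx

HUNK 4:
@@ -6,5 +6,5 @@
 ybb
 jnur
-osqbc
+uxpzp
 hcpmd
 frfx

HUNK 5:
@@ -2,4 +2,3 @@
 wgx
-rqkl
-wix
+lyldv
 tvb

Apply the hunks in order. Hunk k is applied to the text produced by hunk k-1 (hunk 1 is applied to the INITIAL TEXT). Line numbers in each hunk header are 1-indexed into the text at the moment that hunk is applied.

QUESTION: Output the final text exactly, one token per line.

Answer: qnh
wgx
lyldv
tvb
ybb
jnur
uxpzp
hcpmd
frfx
oeu

Derivation:
Hunk 1: at line 3 remove [yyvw,rkczy,ugcxv] add [puhey,sieye] -> 8 lines: qnh wgx rqkl wix puhey sieye frfx oeu
Hunk 2: at line 4 remove [puhey] add [tvb,ybb] -> 9 lines: qnh wgx rqkl wix tvb ybb sieye frfx oeu
Hunk 3: at line 6 remove [sieye] add [jnur,osqbc,hcpmd] -> 11 lines: qnh wgx rqkl wix tvb ybb jnur osqbc hcpmd frfx oeu
Hunk 4: at line 6 remove [osqbc] add [uxpzp] -> 11 lines: qnh wgx rqkl wix tvb ybb jnur uxpzp hcpmd frfx oeu
Hunk 5: at line 2 remove [rqkl,wix] add [lyldv] -> 10 lines: qnh wgx lyldv tvb ybb jnur uxpzp hcpmd frfx oeu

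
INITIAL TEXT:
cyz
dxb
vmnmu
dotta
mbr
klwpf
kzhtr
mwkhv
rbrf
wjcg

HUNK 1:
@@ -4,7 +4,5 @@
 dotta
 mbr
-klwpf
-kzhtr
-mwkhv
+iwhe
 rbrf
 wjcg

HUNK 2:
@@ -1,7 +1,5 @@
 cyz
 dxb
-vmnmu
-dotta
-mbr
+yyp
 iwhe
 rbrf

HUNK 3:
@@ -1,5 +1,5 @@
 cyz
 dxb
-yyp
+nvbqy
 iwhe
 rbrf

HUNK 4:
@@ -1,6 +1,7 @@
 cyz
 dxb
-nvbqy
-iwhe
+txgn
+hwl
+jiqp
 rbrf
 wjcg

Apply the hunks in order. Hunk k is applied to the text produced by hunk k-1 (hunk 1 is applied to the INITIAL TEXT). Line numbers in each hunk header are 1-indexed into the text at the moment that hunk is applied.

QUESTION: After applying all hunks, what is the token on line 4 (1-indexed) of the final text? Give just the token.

Hunk 1: at line 4 remove [klwpf,kzhtr,mwkhv] add [iwhe] -> 8 lines: cyz dxb vmnmu dotta mbr iwhe rbrf wjcg
Hunk 2: at line 1 remove [vmnmu,dotta,mbr] add [yyp] -> 6 lines: cyz dxb yyp iwhe rbrf wjcg
Hunk 3: at line 1 remove [yyp] add [nvbqy] -> 6 lines: cyz dxb nvbqy iwhe rbrf wjcg
Hunk 4: at line 1 remove [nvbqy,iwhe] add [txgn,hwl,jiqp] -> 7 lines: cyz dxb txgn hwl jiqp rbrf wjcg
Final line 4: hwl

Answer: hwl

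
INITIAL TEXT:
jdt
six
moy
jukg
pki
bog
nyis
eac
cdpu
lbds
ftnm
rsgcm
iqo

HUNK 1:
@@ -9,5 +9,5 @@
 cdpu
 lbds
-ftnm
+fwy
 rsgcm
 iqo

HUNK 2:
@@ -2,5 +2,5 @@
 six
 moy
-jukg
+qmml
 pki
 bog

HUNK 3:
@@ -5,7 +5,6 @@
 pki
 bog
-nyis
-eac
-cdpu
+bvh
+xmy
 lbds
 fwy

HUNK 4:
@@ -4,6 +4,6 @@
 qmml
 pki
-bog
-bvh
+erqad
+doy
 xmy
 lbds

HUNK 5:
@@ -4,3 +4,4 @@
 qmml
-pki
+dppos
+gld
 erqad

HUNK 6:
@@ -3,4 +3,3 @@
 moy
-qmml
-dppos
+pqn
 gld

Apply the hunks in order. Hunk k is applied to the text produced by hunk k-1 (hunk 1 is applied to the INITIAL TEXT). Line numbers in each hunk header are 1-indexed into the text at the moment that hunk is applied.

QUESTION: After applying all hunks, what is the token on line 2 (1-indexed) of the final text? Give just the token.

Hunk 1: at line 9 remove [ftnm] add [fwy] -> 13 lines: jdt six moy jukg pki bog nyis eac cdpu lbds fwy rsgcm iqo
Hunk 2: at line 2 remove [jukg] add [qmml] -> 13 lines: jdt six moy qmml pki bog nyis eac cdpu lbds fwy rsgcm iqo
Hunk 3: at line 5 remove [nyis,eac,cdpu] add [bvh,xmy] -> 12 lines: jdt six moy qmml pki bog bvh xmy lbds fwy rsgcm iqo
Hunk 4: at line 4 remove [bog,bvh] add [erqad,doy] -> 12 lines: jdt six moy qmml pki erqad doy xmy lbds fwy rsgcm iqo
Hunk 5: at line 4 remove [pki] add [dppos,gld] -> 13 lines: jdt six moy qmml dppos gld erqad doy xmy lbds fwy rsgcm iqo
Hunk 6: at line 3 remove [qmml,dppos] add [pqn] -> 12 lines: jdt six moy pqn gld erqad doy xmy lbds fwy rsgcm iqo
Final line 2: six

Answer: six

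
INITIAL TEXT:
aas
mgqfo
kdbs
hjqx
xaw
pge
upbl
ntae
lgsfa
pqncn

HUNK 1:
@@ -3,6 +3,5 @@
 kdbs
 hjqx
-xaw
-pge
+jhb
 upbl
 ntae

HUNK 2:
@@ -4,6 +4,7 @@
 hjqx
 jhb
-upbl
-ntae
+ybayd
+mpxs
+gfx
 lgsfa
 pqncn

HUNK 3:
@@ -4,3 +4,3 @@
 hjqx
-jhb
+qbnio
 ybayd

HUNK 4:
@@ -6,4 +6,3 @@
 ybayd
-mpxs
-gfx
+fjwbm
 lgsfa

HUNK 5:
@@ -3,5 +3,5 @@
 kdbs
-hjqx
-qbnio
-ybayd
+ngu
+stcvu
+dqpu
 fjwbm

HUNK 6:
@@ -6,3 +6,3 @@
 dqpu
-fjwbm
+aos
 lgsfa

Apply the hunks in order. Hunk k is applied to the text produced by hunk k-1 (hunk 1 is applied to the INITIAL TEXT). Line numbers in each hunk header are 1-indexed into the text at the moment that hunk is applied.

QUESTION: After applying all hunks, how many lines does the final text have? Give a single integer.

Answer: 9

Derivation:
Hunk 1: at line 3 remove [xaw,pge] add [jhb] -> 9 lines: aas mgqfo kdbs hjqx jhb upbl ntae lgsfa pqncn
Hunk 2: at line 4 remove [upbl,ntae] add [ybayd,mpxs,gfx] -> 10 lines: aas mgqfo kdbs hjqx jhb ybayd mpxs gfx lgsfa pqncn
Hunk 3: at line 4 remove [jhb] add [qbnio] -> 10 lines: aas mgqfo kdbs hjqx qbnio ybayd mpxs gfx lgsfa pqncn
Hunk 4: at line 6 remove [mpxs,gfx] add [fjwbm] -> 9 lines: aas mgqfo kdbs hjqx qbnio ybayd fjwbm lgsfa pqncn
Hunk 5: at line 3 remove [hjqx,qbnio,ybayd] add [ngu,stcvu,dqpu] -> 9 lines: aas mgqfo kdbs ngu stcvu dqpu fjwbm lgsfa pqncn
Hunk 6: at line 6 remove [fjwbm] add [aos] -> 9 lines: aas mgqfo kdbs ngu stcvu dqpu aos lgsfa pqncn
Final line count: 9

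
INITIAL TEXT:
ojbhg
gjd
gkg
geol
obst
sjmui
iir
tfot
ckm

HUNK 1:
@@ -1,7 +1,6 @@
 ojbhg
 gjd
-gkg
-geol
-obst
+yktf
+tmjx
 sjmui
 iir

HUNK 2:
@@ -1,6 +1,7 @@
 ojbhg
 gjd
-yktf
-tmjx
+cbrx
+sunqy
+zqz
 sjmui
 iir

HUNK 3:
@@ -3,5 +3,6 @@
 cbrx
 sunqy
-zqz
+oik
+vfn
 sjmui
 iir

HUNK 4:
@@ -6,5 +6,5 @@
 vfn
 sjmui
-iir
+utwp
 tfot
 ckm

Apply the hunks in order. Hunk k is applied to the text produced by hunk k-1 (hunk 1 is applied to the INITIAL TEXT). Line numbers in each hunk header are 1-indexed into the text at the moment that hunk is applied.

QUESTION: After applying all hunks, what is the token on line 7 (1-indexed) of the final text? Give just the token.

Hunk 1: at line 1 remove [gkg,geol,obst] add [yktf,tmjx] -> 8 lines: ojbhg gjd yktf tmjx sjmui iir tfot ckm
Hunk 2: at line 1 remove [yktf,tmjx] add [cbrx,sunqy,zqz] -> 9 lines: ojbhg gjd cbrx sunqy zqz sjmui iir tfot ckm
Hunk 3: at line 3 remove [zqz] add [oik,vfn] -> 10 lines: ojbhg gjd cbrx sunqy oik vfn sjmui iir tfot ckm
Hunk 4: at line 6 remove [iir] add [utwp] -> 10 lines: ojbhg gjd cbrx sunqy oik vfn sjmui utwp tfot ckm
Final line 7: sjmui

Answer: sjmui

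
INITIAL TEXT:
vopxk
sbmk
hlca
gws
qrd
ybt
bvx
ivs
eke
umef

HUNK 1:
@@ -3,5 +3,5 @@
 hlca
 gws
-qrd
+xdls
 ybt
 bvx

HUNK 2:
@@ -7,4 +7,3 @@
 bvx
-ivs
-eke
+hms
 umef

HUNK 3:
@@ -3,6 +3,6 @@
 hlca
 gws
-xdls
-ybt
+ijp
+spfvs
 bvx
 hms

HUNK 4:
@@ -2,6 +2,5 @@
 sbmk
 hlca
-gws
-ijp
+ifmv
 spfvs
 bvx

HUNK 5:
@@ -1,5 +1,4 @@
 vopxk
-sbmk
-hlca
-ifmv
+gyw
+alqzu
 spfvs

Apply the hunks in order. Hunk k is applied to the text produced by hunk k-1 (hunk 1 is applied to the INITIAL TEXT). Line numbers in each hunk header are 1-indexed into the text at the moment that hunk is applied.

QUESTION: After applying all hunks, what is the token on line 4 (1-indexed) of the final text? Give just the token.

Answer: spfvs

Derivation:
Hunk 1: at line 3 remove [qrd] add [xdls] -> 10 lines: vopxk sbmk hlca gws xdls ybt bvx ivs eke umef
Hunk 2: at line 7 remove [ivs,eke] add [hms] -> 9 lines: vopxk sbmk hlca gws xdls ybt bvx hms umef
Hunk 3: at line 3 remove [xdls,ybt] add [ijp,spfvs] -> 9 lines: vopxk sbmk hlca gws ijp spfvs bvx hms umef
Hunk 4: at line 2 remove [gws,ijp] add [ifmv] -> 8 lines: vopxk sbmk hlca ifmv spfvs bvx hms umef
Hunk 5: at line 1 remove [sbmk,hlca,ifmv] add [gyw,alqzu] -> 7 lines: vopxk gyw alqzu spfvs bvx hms umef
Final line 4: spfvs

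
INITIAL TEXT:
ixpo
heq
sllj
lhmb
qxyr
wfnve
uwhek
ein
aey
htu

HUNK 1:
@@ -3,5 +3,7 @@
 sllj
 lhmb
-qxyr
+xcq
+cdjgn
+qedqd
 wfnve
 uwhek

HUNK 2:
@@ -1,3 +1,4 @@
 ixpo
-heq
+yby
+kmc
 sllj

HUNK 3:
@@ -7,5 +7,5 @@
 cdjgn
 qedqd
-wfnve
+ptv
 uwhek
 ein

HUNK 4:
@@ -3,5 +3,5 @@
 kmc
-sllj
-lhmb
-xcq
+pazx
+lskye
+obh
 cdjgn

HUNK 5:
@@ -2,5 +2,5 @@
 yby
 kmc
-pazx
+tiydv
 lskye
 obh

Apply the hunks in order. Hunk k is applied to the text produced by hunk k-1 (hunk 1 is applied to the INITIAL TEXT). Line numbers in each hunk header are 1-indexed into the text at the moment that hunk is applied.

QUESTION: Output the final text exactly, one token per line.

Answer: ixpo
yby
kmc
tiydv
lskye
obh
cdjgn
qedqd
ptv
uwhek
ein
aey
htu

Derivation:
Hunk 1: at line 3 remove [qxyr] add [xcq,cdjgn,qedqd] -> 12 lines: ixpo heq sllj lhmb xcq cdjgn qedqd wfnve uwhek ein aey htu
Hunk 2: at line 1 remove [heq] add [yby,kmc] -> 13 lines: ixpo yby kmc sllj lhmb xcq cdjgn qedqd wfnve uwhek ein aey htu
Hunk 3: at line 7 remove [wfnve] add [ptv] -> 13 lines: ixpo yby kmc sllj lhmb xcq cdjgn qedqd ptv uwhek ein aey htu
Hunk 4: at line 3 remove [sllj,lhmb,xcq] add [pazx,lskye,obh] -> 13 lines: ixpo yby kmc pazx lskye obh cdjgn qedqd ptv uwhek ein aey htu
Hunk 5: at line 2 remove [pazx] add [tiydv] -> 13 lines: ixpo yby kmc tiydv lskye obh cdjgn qedqd ptv uwhek ein aey htu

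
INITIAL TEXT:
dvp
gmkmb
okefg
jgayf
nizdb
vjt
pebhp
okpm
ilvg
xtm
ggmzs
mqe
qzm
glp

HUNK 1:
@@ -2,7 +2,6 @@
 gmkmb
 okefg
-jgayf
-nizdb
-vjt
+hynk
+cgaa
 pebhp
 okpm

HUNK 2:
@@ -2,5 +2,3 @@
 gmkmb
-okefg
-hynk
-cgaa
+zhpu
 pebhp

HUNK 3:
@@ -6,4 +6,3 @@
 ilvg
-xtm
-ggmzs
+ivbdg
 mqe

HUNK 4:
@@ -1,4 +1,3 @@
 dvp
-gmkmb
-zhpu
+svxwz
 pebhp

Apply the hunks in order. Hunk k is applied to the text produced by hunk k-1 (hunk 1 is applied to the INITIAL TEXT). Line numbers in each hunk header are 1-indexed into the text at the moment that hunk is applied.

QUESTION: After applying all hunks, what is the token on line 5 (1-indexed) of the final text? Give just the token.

Answer: ilvg

Derivation:
Hunk 1: at line 2 remove [jgayf,nizdb,vjt] add [hynk,cgaa] -> 13 lines: dvp gmkmb okefg hynk cgaa pebhp okpm ilvg xtm ggmzs mqe qzm glp
Hunk 2: at line 2 remove [okefg,hynk,cgaa] add [zhpu] -> 11 lines: dvp gmkmb zhpu pebhp okpm ilvg xtm ggmzs mqe qzm glp
Hunk 3: at line 6 remove [xtm,ggmzs] add [ivbdg] -> 10 lines: dvp gmkmb zhpu pebhp okpm ilvg ivbdg mqe qzm glp
Hunk 4: at line 1 remove [gmkmb,zhpu] add [svxwz] -> 9 lines: dvp svxwz pebhp okpm ilvg ivbdg mqe qzm glp
Final line 5: ilvg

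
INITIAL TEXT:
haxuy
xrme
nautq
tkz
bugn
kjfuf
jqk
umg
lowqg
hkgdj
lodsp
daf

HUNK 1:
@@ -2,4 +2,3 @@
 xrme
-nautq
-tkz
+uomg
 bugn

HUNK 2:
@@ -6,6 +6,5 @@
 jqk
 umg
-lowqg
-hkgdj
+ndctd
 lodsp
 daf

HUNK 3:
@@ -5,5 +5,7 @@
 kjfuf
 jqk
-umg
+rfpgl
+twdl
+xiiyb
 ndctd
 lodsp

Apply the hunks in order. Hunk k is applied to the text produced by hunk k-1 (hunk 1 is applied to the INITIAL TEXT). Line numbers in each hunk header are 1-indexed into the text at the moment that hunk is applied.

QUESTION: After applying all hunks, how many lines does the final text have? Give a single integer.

Answer: 12

Derivation:
Hunk 1: at line 2 remove [nautq,tkz] add [uomg] -> 11 lines: haxuy xrme uomg bugn kjfuf jqk umg lowqg hkgdj lodsp daf
Hunk 2: at line 6 remove [lowqg,hkgdj] add [ndctd] -> 10 lines: haxuy xrme uomg bugn kjfuf jqk umg ndctd lodsp daf
Hunk 3: at line 5 remove [umg] add [rfpgl,twdl,xiiyb] -> 12 lines: haxuy xrme uomg bugn kjfuf jqk rfpgl twdl xiiyb ndctd lodsp daf
Final line count: 12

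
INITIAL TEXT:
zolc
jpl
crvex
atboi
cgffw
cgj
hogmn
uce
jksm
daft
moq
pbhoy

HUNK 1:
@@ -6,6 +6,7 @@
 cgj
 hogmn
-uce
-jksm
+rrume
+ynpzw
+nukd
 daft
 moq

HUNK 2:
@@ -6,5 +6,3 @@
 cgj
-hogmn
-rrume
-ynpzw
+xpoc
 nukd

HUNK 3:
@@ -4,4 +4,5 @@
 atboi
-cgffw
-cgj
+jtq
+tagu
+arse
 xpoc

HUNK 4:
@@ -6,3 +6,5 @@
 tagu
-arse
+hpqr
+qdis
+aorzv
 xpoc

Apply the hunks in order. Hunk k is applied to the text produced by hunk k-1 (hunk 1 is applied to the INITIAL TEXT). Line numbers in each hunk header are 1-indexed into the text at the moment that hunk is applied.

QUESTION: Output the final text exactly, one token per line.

Answer: zolc
jpl
crvex
atboi
jtq
tagu
hpqr
qdis
aorzv
xpoc
nukd
daft
moq
pbhoy

Derivation:
Hunk 1: at line 6 remove [uce,jksm] add [rrume,ynpzw,nukd] -> 13 lines: zolc jpl crvex atboi cgffw cgj hogmn rrume ynpzw nukd daft moq pbhoy
Hunk 2: at line 6 remove [hogmn,rrume,ynpzw] add [xpoc] -> 11 lines: zolc jpl crvex atboi cgffw cgj xpoc nukd daft moq pbhoy
Hunk 3: at line 4 remove [cgffw,cgj] add [jtq,tagu,arse] -> 12 lines: zolc jpl crvex atboi jtq tagu arse xpoc nukd daft moq pbhoy
Hunk 4: at line 6 remove [arse] add [hpqr,qdis,aorzv] -> 14 lines: zolc jpl crvex atboi jtq tagu hpqr qdis aorzv xpoc nukd daft moq pbhoy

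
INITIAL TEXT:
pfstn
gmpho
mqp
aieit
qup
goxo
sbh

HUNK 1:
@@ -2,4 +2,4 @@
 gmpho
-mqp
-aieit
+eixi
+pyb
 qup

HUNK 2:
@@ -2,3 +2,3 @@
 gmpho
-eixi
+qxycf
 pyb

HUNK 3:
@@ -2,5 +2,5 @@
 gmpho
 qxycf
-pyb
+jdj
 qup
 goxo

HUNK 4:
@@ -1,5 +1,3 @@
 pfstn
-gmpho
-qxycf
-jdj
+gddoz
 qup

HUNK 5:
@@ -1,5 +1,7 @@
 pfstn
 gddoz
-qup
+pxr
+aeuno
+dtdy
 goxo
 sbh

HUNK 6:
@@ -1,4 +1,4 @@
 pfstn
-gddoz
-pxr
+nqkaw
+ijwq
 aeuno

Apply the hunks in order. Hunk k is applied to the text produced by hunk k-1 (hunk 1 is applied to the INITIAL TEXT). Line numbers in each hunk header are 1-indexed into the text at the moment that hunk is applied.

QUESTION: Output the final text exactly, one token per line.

Hunk 1: at line 2 remove [mqp,aieit] add [eixi,pyb] -> 7 lines: pfstn gmpho eixi pyb qup goxo sbh
Hunk 2: at line 2 remove [eixi] add [qxycf] -> 7 lines: pfstn gmpho qxycf pyb qup goxo sbh
Hunk 3: at line 2 remove [pyb] add [jdj] -> 7 lines: pfstn gmpho qxycf jdj qup goxo sbh
Hunk 4: at line 1 remove [gmpho,qxycf,jdj] add [gddoz] -> 5 lines: pfstn gddoz qup goxo sbh
Hunk 5: at line 1 remove [qup] add [pxr,aeuno,dtdy] -> 7 lines: pfstn gddoz pxr aeuno dtdy goxo sbh
Hunk 6: at line 1 remove [gddoz,pxr] add [nqkaw,ijwq] -> 7 lines: pfstn nqkaw ijwq aeuno dtdy goxo sbh

Answer: pfstn
nqkaw
ijwq
aeuno
dtdy
goxo
sbh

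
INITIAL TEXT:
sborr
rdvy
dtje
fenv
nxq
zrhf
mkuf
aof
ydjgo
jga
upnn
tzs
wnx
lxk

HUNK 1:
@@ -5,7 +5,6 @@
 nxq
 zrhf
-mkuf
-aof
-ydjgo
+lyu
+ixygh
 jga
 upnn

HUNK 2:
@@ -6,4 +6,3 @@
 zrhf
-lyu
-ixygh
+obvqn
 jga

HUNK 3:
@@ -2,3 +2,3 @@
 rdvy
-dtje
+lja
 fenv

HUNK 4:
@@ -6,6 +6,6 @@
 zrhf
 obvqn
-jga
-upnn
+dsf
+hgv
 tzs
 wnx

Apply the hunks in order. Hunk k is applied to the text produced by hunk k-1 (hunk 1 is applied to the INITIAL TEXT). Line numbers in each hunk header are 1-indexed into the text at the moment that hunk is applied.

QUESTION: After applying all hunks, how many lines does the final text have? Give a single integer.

Answer: 12

Derivation:
Hunk 1: at line 5 remove [mkuf,aof,ydjgo] add [lyu,ixygh] -> 13 lines: sborr rdvy dtje fenv nxq zrhf lyu ixygh jga upnn tzs wnx lxk
Hunk 2: at line 6 remove [lyu,ixygh] add [obvqn] -> 12 lines: sborr rdvy dtje fenv nxq zrhf obvqn jga upnn tzs wnx lxk
Hunk 3: at line 2 remove [dtje] add [lja] -> 12 lines: sborr rdvy lja fenv nxq zrhf obvqn jga upnn tzs wnx lxk
Hunk 4: at line 6 remove [jga,upnn] add [dsf,hgv] -> 12 lines: sborr rdvy lja fenv nxq zrhf obvqn dsf hgv tzs wnx lxk
Final line count: 12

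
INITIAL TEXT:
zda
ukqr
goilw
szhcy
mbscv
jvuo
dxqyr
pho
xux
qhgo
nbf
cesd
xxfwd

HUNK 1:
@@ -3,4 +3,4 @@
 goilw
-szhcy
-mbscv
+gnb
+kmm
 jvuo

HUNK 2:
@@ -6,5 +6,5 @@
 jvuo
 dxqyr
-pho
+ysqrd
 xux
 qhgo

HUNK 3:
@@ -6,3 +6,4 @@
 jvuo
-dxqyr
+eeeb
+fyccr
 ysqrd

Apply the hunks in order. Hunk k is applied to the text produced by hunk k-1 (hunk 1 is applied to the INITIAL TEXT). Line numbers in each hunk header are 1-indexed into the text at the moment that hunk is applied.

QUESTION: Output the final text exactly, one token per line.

Hunk 1: at line 3 remove [szhcy,mbscv] add [gnb,kmm] -> 13 lines: zda ukqr goilw gnb kmm jvuo dxqyr pho xux qhgo nbf cesd xxfwd
Hunk 2: at line 6 remove [pho] add [ysqrd] -> 13 lines: zda ukqr goilw gnb kmm jvuo dxqyr ysqrd xux qhgo nbf cesd xxfwd
Hunk 3: at line 6 remove [dxqyr] add [eeeb,fyccr] -> 14 lines: zda ukqr goilw gnb kmm jvuo eeeb fyccr ysqrd xux qhgo nbf cesd xxfwd

Answer: zda
ukqr
goilw
gnb
kmm
jvuo
eeeb
fyccr
ysqrd
xux
qhgo
nbf
cesd
xxfwd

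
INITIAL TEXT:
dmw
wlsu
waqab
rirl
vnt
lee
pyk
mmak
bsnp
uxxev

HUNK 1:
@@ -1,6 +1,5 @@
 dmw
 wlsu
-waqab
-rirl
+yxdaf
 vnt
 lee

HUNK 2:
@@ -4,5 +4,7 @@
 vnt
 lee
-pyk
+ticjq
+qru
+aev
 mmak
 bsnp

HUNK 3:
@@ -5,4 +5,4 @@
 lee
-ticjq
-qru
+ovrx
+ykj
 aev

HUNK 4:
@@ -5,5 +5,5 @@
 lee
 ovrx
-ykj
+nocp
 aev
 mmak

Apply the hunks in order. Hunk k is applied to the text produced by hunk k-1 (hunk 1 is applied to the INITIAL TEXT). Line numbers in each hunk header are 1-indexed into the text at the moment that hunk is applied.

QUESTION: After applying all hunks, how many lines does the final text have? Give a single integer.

Answer: 11

Derivation:
Hunk 1: at line 1 remove [waqab,rirl] add [yxdaf] -> 9 lines: dmw wlsu yxdaf vnt lee pyk mmak bsnp uxxev
Hunk 2: at line 4 remove [pyk] add [ticjq,qru,aev] -> 11 lines: dmw wlsu yxdaf vnt lee ticjq qru aev mmak bsnp uxxev
Hunk 3: at line 5 remove [ticjq,qru] add [ovrx,ykj] -> 11 lines: dmw wlsu yxdaf vnt lee ovrx ykj aev mmak bsnp uxxev
Hunk 4: at line 5 remove [ykj] add [nocp] -> 11 lines: dmw wlsu yxdaf vnt lee ovrx nocp aev mmak bsnp uxxev
Final line count: 11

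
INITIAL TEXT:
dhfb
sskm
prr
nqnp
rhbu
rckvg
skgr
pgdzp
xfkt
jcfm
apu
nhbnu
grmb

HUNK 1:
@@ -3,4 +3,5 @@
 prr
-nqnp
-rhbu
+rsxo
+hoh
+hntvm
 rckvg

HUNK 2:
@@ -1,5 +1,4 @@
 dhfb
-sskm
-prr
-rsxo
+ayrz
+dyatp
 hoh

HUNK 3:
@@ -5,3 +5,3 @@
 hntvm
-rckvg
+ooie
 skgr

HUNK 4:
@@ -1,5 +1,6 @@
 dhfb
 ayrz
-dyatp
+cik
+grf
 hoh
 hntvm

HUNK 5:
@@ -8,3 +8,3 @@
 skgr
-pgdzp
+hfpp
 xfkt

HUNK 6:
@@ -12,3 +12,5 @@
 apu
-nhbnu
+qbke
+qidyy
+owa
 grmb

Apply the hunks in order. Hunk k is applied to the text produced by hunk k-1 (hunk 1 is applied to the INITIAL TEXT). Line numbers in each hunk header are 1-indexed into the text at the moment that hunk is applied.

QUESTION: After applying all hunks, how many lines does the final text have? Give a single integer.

Hunk 1: at line 3 remove [nqnp,rhbu] add [rsxo,hoh,hntvm] -> 14 lines: dhfb sskm prr rsxo hoh hntvm rckvg skgr pgdzp xfkt jcfm apu nhbnu grmb
Hunk 2: at line 1 remove [sskm,prr,rsxo] add [ayrz,dyatp] -> 13 lines: dhfb ayrz dyatp hoh hntvm rckvg skgr pgdzp xfkt jcfm apu nhbnu grmb
Hunk 3: at line 5 remove [rckvg] add [ooie] -> 13 lines: dhfb ayrz dyatp hoh hntvm ooie skgr pgdzp xfkt jcfm apu nhbnu grmb
Hunk 4: at line 1 remove [dyatp] add [cik,grf] -> 14 lines: dhfb ayrz cik grf hoh hntvm ooie skgr pgdzp xfkt jcfm apu nhbnu grmb
Hunk 5: at line 8 remove [pgdzp] add [hfpp] -> 14 lines: dhfb ayrz cik grf hoh hntvm ooie skgr hfpp xfkt jcfm apu nhbnu grmb
Hunk 6: at line 12 remove [nhbnu] add [qbke,qidyy,owa] -> 16 lines: dhfb ayrz cik grf hoh hntvm ooie skgr hfpp xfkt jcfm apu qbke qidyy owa grmb
Final line count: 16

Answer: 16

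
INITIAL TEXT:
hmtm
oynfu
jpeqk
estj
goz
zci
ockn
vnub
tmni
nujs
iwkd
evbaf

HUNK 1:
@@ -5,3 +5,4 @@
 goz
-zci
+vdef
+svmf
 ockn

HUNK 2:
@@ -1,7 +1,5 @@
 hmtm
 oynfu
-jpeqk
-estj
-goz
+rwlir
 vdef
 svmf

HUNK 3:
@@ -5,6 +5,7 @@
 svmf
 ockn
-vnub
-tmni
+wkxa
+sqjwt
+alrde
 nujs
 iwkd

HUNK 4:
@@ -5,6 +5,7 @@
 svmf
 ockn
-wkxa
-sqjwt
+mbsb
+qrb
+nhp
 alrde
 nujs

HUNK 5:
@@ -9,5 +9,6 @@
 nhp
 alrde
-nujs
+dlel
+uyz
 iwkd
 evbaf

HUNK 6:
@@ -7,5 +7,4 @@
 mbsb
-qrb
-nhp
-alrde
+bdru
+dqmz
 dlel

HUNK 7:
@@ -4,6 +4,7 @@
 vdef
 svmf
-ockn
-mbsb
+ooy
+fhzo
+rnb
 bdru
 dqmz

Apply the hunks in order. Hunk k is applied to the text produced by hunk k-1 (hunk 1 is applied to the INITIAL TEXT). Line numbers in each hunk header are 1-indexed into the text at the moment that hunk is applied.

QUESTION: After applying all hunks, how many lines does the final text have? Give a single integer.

Answer: 14

Derivation:
Hunk 1: at line 5 remove [zci] add [vdef,svmf] -> 13 lines: hmtm oynfu jpeqk estj goz vdef svmf ockn vnub tmni nujs iwkd evbaf
Hunk 2: at line 1 remove [jpeqk,estj,goz] add [rwlir] -> 11 lines: hmtm oynfu rwlir vdef svmf ockn vnub tmni nujs iwkd evbaf
Hunk 3: at line 5 remove [vnub,tmni] add [wkxa,sqjwt,alrde] -> 12 lines: hmtm oynfu rwlir vdef svmf ockn wkxa sqjwt alrde nujs iwkd evbaf
Hunk 4: at line 5 remove [wkxa,sqjwt] add [mbsb,qrb,nhp] -> 13 lines: hmtm oynfu rwlir vdef svmf ockn mbsb qrb nhp alrde nujs iwkd evbaf
Hunk 5: at line 9 remove [nujs] add [dlel,uyz] -> 14 lines: hmtm oynfu rwlir vdef svmf ockn mbsb qrb nhp alrde dlel uyz iwkd evbaf
Hunk 6: at line 7 remove [qrb,nhp,alrde] add [bdru,dqmz] -> 13 lines: hmtm oynfu rwlir vdef svmf ockn mbsb bdru dqmz dlel uyz iwkd evbaf
Hunk 7: at line 4 remove [ockn,mbsb] add [ooy,fhzo,rnb] -> 14 lines: hmtm oynfu rwlir vdef svmf ooy fhzo rnb bdru dqmz dlel uyz iwkd evbaf
Final line count: 14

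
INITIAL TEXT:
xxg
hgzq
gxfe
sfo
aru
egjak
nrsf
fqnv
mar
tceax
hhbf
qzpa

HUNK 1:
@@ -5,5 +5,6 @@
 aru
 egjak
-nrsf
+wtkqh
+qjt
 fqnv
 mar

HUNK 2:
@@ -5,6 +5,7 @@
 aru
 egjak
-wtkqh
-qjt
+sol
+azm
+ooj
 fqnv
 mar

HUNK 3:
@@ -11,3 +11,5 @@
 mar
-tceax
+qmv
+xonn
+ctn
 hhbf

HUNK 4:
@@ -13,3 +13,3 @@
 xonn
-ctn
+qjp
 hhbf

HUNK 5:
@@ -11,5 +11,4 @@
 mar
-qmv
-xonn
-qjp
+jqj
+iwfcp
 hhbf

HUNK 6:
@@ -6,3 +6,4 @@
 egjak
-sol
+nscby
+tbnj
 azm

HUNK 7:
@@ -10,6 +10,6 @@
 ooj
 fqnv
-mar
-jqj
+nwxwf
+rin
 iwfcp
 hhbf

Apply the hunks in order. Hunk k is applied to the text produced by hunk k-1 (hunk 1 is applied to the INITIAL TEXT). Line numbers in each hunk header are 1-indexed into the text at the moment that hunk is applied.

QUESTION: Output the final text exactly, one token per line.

Hunk 1: at line 5 remove [nrsf] add [wtkqh,qjt] -> 13 lines: xxg hgzq gxfe sfo aru egjak wtkqh qjt fqnv mar tceax hhbf qzpa
Hunk 2: at line 5 remove [wtkqh,qjt] add [sol,azm,ooj] -> 14 lines: xxg hgzq gxfe sfo aru egjak sol azm ooj fqnv mar tceax hhbf qzpa
Hunk 3: at line 11 remove [tceax] add [qmv,xonn,ctn] -> 16 lines: xxg hgzq gxfe sfo aru egjak sol azm ooj fqnv mar qmv xonn ctn hhbf qzpa
Hunk 4: at line 13 remove [ctn] add [qjp] -> 16 lines: xxg hgzq gxfe sfo aru egjak sol azm ooj fqnv mar qmv xonn qjp hhbf qzpa
Hunk 5: at line 11 remove [qmv,xonn,qjp] add [jqj,iwfcp] -> 15 lines: xxg hgzq gxfe sfo aru egjak sol azm ooj fqnv mar jqj iwfcp hhbf qzpa
Hunk 6: at line 6 remove [sol] add [nscby,tbnj] -> 16 lines: xxg hgzq gxfe sfo aru egjak nscby tbnj azm ooj fqnv mar jqj iwfcp hhbf qzpa
Hunk 7: at line 10 remove [mar,jqj] add [nwxwf,rin] -> 16 lines: xxg hgzq gxfe sfo aru egjak nscby tbnj azm ooj fqnv nwxwf rin iwfcp hhbf qzpa

Answer: xxg
hgzq
gxfe
sfo
aru
egjak
nscby
tbnj
azm
ooj
fqnv
nwxwf
rin
iwfcp
hhbf
qzpa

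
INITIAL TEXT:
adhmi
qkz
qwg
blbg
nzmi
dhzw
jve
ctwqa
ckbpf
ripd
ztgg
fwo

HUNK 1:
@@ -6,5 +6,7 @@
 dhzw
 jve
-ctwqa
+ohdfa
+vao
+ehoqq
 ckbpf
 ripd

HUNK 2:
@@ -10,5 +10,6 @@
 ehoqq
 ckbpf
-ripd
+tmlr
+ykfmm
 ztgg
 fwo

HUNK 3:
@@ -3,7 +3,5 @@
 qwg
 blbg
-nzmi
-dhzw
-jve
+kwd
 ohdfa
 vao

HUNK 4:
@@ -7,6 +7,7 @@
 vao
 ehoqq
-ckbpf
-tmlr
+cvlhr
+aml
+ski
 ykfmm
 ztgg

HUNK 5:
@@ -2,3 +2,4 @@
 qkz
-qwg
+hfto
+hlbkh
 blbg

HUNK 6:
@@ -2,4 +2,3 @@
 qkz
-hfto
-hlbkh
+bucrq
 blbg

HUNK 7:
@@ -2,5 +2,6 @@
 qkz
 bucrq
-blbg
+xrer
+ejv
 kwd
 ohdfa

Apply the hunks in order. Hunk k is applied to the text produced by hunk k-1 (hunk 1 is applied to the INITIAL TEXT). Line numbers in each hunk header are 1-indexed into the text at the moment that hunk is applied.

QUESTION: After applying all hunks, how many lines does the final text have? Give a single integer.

Hunk 1: at line 6 remove [ctwqa] add [ohdfa,vao,ehoqq] -> 14 lines: adhmi qkz qwg blbg nzmi dhzw jve ohdfa vao ehoqq ckbpf ripd ztgg fwo
Hunk 2: at line 10 remove [ripd] add [tmlr,ykfmm] -> 15 lines: adhmi qkz qwg blbg nzmi dhzw jve ohdfa vao ehoqq ckbpf tmlr ykfmm ztgg fwo
Hunk 3: at line 3 remove [nzmi,dhzw,jve] add [kwd] -> 13 lines: adhmi qkz qwg blbg kwd ohdfa vao ehoqq ckbpf tmlr ykfmm ztgg fwo
Hunk 4: at line 7 remove [ckbpf,tmlr] add [cvlhr,aml,ski] -> 14 lines: adhmi qkz qwg blbg kwd ohdfa vao ehoqq cvlhr aml ski ykfmm ztgg fwo
Hunk 5: at line 2 remove [qwg] add [hfto,hlbkh] -> 15 lines: adhmi qkz hfto hlbkh blbg kwd ohdfa vao ehoqq cvlhr aml ski ykfmm ztgg fwo
Hunk 6: at line 2 remove [hfto,hlbkh] add [bucrq] -> 14 lines: adhmi qkz bucrq blbg kwd ohdfa vao ehoqq cvlhr aml ski ykfmm ztgg fwo
Hunk 7: at line 2 remove [blbg] add [xrer,ejv] -> 15 lines: adhmi qkz bucrq xrer ejv kwd ohdfa vao ehoqq cvlhr aml ski ykfmm ztgg fwo
Final line count: 15

Answer: 15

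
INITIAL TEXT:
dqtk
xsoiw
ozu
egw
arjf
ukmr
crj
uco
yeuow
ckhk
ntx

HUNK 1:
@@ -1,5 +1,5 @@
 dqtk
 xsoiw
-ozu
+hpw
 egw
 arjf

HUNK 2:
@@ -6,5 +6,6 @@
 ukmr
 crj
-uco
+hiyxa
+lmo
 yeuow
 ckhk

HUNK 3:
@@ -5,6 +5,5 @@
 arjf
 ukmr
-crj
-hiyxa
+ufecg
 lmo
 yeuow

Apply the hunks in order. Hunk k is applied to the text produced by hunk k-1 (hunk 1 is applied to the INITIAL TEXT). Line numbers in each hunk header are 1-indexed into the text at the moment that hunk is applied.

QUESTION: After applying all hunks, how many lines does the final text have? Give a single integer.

Answer: 11

Derivation:
Hunk 1: at line 1 remove [ozu] add [hpw] -> 11 lines: dqtk xsoiw hpw egw arjf ukmr crj uco yeuow ckhk ntx
Hunk 2: at line 6 remove [uco] add [hiyxa,lmo] -> 12 lines: dqtk xsoiw hpw egw arjf ukmr crj hiyxa lmo yeuow ckhk ntx
Hunk 3: at line 5 remove [crj,hiyxa] add [ufecg] -> 11 lines: dqtk xsoiw hpw egw arjf ukmr ufecg lmo yeuow ckhk ntx
Final line count: 11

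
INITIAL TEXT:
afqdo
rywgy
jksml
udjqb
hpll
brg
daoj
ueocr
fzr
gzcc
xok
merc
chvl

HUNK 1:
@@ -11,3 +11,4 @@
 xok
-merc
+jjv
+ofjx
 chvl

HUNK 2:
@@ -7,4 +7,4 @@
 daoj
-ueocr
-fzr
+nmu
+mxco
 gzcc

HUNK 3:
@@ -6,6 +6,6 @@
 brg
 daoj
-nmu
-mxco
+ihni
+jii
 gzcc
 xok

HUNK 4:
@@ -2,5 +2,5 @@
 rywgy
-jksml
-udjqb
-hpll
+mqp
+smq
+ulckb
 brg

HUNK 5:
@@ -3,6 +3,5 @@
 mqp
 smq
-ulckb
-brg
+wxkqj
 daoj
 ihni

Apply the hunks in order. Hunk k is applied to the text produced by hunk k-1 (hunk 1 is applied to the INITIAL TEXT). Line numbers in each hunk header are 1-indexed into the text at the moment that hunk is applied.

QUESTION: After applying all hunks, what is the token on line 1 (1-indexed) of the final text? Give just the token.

Answer: afqdo

Derivation:
Hunk 1: at line 11 remove [merc] add [jjv,ofjx] -> 14 lines: afqdo rywgy jksml udjqb hpll brg daoj ueocr fzr gzcc xok jjv ofjx chvl
Hunk 2: at line 7 remove [ueocr,fzr] add [nmu,mxco] -> 14 lines: afqdo rywgy jksml udjqb hpll brg daoj nmu mxco gzcc xok jjv ofjx chvl
Hunk 3: at line 6 remove [nmu,mxco] add [ihni,jii] -> 14 lines: afqdo rywgy jksml udjqb hpll brg daoj ihni jii gzcc xok jjv ofjx chvl
Hunk 4: at line 2 remove [jksml,udjqb,hpll] add [mqp,smq,ulckb] -> 14 lines: afqdo rywgy mqp smq ulckb brg daoj ihni jii gzcc xok jjv ofjx chvl
Hunk 5: at line 3 remove [ulckb,brg] add [wxkqj] -> 13 lines: afqdo rywgy mqp smq wxkqj daoj ihni jii gzcc xok jjv ofjx chvl
Final line 1: afqdo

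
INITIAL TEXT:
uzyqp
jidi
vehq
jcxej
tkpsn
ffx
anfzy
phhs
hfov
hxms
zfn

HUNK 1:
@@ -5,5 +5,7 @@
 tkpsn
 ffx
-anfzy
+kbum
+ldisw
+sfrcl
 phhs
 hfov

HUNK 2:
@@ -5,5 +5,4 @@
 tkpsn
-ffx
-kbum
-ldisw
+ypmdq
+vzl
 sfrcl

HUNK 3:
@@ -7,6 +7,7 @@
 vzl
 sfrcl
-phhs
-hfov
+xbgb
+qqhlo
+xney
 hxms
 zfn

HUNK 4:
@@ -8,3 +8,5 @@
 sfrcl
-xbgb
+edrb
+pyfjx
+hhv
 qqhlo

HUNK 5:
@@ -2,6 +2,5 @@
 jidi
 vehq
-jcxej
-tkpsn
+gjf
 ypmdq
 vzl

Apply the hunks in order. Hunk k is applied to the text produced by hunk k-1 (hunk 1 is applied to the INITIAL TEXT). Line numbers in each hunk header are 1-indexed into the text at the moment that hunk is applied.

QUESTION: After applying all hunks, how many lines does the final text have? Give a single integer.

Answer: 14

Derivation:
Hunk 1: at line 5 remove [anfzy] add [kbum,ldisw,sfrcl] -> 13 lines: uzyqp jidi vehq jcxej tkpsn ffx kbum ldisw sfrcl phhs hfov hxms zfn
Hunk 2: at line 5 remove [ffx,kbum,ldisw] add [ypmdq,vzl] -> 12 lines: uzyqp jidi vehq jcxej tkpsn ypmdq vzl sfrcl phhs hfov hxms zfn
Hunk 3: at line 7 remove [phhs,hfov] add [xbgb,qqhlo,xney] -> 13 lines: uzyqp jidi vehq jcxej tkpsn ypmdq vzl sfrcl xbgb qqhlo xney hxms zfn
Hunk 4: at line 8 remove [xbgb] add [edrb,pyfjx,hhv] -> 15 lines: uzyqp jidi vehq jcxej tkpsn ypmdq vzl sfrcl edrb pyfjx hhv qqhlo xney hxms zfn
Hunk 5: at line 2 remove [jcxej,tkpsn] add [gjf] -> 14 lines: uzyqp jidi vehq gjf ypmdq vzl sfrcl edrb pyfjx hhv qqhlo xney hxms zfn
Final line count: 14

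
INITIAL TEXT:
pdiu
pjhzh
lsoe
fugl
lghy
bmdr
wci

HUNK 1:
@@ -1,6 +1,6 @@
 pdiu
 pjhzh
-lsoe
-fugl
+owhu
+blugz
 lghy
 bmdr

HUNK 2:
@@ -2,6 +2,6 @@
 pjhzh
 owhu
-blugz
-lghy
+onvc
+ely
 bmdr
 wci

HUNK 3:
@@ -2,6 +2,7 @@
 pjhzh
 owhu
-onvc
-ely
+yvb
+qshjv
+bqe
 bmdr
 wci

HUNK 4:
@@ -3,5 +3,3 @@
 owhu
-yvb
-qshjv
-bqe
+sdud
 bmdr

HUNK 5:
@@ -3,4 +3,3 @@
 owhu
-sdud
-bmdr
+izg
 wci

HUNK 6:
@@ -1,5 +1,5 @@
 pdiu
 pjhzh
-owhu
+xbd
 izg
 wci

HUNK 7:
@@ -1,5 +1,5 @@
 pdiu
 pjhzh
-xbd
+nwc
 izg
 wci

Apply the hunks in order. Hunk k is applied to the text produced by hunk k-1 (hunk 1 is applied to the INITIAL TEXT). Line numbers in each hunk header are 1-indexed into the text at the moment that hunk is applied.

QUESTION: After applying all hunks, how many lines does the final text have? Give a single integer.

Hunk 1: at line 1 remove [lsoe,fugl] add [owhu,blugz] -> 7 lines: pdiu pjhzh owhu blugz lghy bmdr wci
Hunk 2: at line 2 remove [blugz,lghy] add [onvc,ely] -> 7 lines: pdiu pjhzh owhu onvc ely bmdr wci
Hunk 3: at line 2 remove [onvc,ely] add [yvb,qshjv,bqe] -> 8 lines: pdiu pjhzh owhu yvb qshjv bqe bmdr wci
Hunk 4: at line 3 remove [yvb,qshjv,bqe] add [sdud] -> 6 lines: pdiu pjhzh owhu sdud bmdr wci
Hunk 5: at line 3 remove [sdud,bmdr] add [izg] -> 5 lines: pdiu pjhzh owhu izg wci
Hunk 6: at line 1 remove [owhu] add [xbd] -> 5 lines: pdiu pjhzh xbd izg wci
Hunk 7: at line 1 remove [xbd] add [nwc] -> 5 lines: pdiu pjhzh nwc izg wci
Final line count: 5

Answer: 5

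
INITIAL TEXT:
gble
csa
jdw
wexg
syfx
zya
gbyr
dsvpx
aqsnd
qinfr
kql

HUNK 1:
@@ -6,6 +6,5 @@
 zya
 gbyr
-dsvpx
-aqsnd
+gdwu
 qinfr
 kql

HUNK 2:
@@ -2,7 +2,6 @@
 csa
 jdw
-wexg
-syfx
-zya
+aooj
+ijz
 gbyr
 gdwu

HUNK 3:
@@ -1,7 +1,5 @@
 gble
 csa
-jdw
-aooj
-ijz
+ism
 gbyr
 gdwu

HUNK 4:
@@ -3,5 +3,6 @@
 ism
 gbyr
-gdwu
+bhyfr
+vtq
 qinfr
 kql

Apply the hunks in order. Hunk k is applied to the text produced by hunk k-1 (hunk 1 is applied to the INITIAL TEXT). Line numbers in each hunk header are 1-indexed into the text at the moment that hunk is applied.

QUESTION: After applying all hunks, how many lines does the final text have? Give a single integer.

Answer: 8

Derivation:
Hunk 1: at line 6 remove [dsvpx,aqsnd] add [gdwu] -> 10 lines: gble csa jdw wexg syfx zya gbyr gdwu qinfr kql
Hunk 2: at line 2 remove [wexg,syfx,zya] add [aooj,ijz] -> 9 lines: gble csa jdw aooj ijz gbyr gdwu qinfr kql
Hunk 3: at line 1 remove [jdw,aooj,ijz] add [ism] -> 7 lines: gble csa ism gbyr gdwu qinfr kql
Hunk 4: at line 3 remove [gdwu] add [bhyfr,vtq] -> 8 lines: gble csa ism gbyr bhyfr vtq qinfr kql
Final line count: 8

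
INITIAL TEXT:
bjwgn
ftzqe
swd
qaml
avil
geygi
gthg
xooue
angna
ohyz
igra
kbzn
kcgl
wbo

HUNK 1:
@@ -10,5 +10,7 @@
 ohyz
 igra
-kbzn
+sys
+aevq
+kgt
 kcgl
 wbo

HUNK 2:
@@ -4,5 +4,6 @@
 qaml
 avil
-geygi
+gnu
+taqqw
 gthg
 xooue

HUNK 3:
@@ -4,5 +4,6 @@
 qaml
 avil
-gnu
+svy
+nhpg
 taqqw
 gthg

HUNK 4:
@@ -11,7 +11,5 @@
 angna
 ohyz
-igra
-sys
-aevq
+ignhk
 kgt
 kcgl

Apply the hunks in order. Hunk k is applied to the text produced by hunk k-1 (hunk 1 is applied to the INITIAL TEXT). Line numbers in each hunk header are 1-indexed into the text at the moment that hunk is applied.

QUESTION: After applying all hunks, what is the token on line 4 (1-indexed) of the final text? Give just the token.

Answer: qaml

Derivation:
Hunk 1: at line 10 remove [kbzn] add [sys,aevq,kgt] -> 16 lines: bjwgn ftzqe swd qaml avil geygi gthg xooue angna ohyz igra sys aevq kgt kcgl wbo
Hunk 2: at line 4 remove [geygi] add [gnu,taqqw] -> 17 lines: bjwgn ftzqe swd qaml avil gnu taqqw gthg xooue angna ohyz igra sys aevq kgt kcgl wbo
Hunk 3: at line 4 remove [gnu] add [svy,nhpg] -> 18 lines: bjwgn ftzqe swd qaml avil svy nhpg taqqw gthg xooue angna ohyz igra sys aevq kgt kcgl wbo
Hunk 4: at line 11 remove [igra,sys,aevq] add [ignhk] -> 16 lines: bjwgn ftzqe swd qaml avil svy nhpg taqqw gthg xooue angna ohyz ignhk kgt kcgl wbo
Final line 4: qaml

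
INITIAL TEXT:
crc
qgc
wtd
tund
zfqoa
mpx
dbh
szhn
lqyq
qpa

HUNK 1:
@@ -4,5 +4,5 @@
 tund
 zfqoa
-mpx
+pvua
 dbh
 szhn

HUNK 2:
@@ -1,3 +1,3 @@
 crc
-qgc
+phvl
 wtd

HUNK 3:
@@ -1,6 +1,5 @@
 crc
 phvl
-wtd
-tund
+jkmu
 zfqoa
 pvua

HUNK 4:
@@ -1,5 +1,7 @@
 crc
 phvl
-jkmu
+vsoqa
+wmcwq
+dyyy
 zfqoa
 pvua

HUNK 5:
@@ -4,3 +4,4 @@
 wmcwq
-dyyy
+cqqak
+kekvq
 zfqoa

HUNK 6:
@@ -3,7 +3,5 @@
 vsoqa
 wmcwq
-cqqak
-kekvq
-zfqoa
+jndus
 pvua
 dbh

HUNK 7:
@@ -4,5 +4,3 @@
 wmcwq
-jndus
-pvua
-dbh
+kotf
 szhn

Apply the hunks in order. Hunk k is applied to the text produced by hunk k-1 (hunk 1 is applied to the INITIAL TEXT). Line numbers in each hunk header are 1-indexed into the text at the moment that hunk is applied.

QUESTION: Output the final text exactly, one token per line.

Answer: crc
phvl
vsoqa
wmcwq
kotf
szhn
lqyq
qpa

Derivation:
Hunk 1: at line 4 remove [mpx] add [pvua] -> 10 lines: crc qgc wtd tund zfqoa pvua dbh szhn lqyq qpa
Hunk 2: at line 1 remove [qgc] add [phvl] -> 10 lines: crc phvl wtd tund zfqoa pvua dbh szhn lqyq qpa
Hunk 3: at line 1 remove [wtd,tund] add [jkmu] -> 9 lines: crc phvl jkmu zfqoa pvua dbh szhn lqyq qpa
Hunk 4: at line 1 remove [jkmu] add [vsoqa,wmcwq,dyyy] -> 11 lines: crc phvl vsoqa wmcwq dyyy zfqoa pvua dbh szhn lqyq qpa
Hunk 5: at line 4 remove [dyyy] add [cqqak,kekvq] -> 12 lines: crc phvl vsoqa wmcwq cqqak kekvq zfqoa pvua dbh szhn lqyq qpa
Hunk 6: at line 3 remove [cqqak,kekvq,zfqoa] add [jndus] -> 10 lines: crc phvl vsoqa wmcwq jndus pvua dbh szhn lqyq qpa
Hunk 7: at line 4 remove [jndus,pvua,dbh] add [kotf] -> 8 lines: crc phvl vsoqa wmcwq kotf szhn lqyq qpa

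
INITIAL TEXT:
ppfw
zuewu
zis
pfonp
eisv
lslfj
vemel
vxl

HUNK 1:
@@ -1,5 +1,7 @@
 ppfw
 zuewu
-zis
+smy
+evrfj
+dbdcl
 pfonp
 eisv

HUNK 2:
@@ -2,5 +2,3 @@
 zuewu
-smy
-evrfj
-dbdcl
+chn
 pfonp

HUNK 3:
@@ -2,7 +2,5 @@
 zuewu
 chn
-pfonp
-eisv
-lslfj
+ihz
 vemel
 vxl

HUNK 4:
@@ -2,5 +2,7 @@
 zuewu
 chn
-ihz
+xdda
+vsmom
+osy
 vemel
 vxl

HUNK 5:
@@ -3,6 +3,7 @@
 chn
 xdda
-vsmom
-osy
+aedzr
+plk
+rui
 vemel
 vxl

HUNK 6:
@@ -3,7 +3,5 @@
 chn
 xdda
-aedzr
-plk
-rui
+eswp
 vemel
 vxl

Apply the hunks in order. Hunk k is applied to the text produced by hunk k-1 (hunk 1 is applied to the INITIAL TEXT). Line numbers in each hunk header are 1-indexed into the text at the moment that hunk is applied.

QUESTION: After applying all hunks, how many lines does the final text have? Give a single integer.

Answer: 7

Derivation:
Hunk 1: at line 1 remove [zis] add [smy,evrfj,dbdcl] -> 10 lines: ppfw zuewu smy evrfj dbdcl pfonp eisv lslfj vemel vxl
Hunk 2: at line 2 remove [smy,evrfj,dbdcl] add [chn] -> 8 lines: ppfw zuewu chn pfonp eisv lslfj vemel vxl
Hunk 3: at line 2 remove [pfonp,eisv,lslfj] add [ihz] -> 6 lines: ppfw zuewu chn ihz vemel vxl
Hunk 4: at line 2 remove [ihz] add [xdda,vsmom,osy] -> 8 lines: ppfw zuewu chn xdda vsmom osy vemel vxl
Hunk 5: at line 3 remove [vsmom,osy] add [aedzr,plk,rui] -> 9 lines: ppfw zuewu chn xdda aedzr plk rui vemel vxl
Hunk 6: at line 3 remove [aedzr,plk,rui] add [eswp] -> 7 lines: ppfw zuewu chn xdda eswp vemel vxl
Final line count: 7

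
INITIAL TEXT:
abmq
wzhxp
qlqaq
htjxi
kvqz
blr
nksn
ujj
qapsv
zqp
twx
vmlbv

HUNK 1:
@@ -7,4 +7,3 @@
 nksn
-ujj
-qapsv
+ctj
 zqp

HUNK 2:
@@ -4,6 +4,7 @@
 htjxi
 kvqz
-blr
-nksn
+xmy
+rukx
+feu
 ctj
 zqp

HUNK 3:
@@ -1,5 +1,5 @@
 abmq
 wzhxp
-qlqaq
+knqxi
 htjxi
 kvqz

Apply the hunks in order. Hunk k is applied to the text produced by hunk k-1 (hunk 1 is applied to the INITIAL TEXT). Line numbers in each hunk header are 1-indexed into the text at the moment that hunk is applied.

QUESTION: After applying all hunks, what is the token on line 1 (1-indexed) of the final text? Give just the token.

Answer: abmq

Derivation:
Hunk 1: at line 7 remove [ujj,qapsv] add [ctj] -> 11 lines: abmq wzhxp qlqaq htjxi kvqz blr nksn ctj zqp twx vmlbv
Hunk 2: at line 4 remove [blr,nksn] add [xmy,rukx,feu] -> 12 lines: abmq wzhxp qlqaq htjxi kvqz xmy rukx feu ctj zqp twx vmlbv
Hunk 3: at line 1 remove [qlqaq] add [knqxi] -> 12 lines: abmq wzhxp knqxi htjxi kvqz xmy rukx feu ctj zqp twx vmlbv
Final line 1: abmq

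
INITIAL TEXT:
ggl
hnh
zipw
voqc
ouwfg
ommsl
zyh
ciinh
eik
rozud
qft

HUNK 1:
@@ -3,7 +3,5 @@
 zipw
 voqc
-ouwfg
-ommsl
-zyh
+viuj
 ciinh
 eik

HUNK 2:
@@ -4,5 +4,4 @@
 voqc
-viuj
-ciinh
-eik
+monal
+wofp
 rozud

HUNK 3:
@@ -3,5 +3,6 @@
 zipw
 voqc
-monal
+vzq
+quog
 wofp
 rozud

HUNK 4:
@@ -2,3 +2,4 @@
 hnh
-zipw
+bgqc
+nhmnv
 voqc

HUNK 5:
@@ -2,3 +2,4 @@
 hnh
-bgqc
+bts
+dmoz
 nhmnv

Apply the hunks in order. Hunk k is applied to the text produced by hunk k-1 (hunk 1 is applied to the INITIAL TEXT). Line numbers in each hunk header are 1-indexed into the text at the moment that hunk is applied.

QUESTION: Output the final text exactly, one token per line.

Answer: ggl
hnh
bts
dmoz
nhmnv
voqc
vzq
quog
wofp
rozud
qft

Derivation:
Hunk 1: at line 3 remove [ouwfg,ommsl,zyh] add [viuj] -> 9 lines: ggl hnh zipw voqc viuj ciinh eik rozud qft
Hunk 2: at line 4 remove [viuj,ciinh,eik] add [monal,wofp] -> 8 lines: ggl hnh zipw voqc monal wofp rozud qft
Hunk 3: at line 3 remove [monal] add [vzq,quog] -> 9 lines: ggl hnh zipw voqc vzq quog wofp rozud qft
Hunk 4: at line 2 remove [zipw] add [bgqc,nhmnv] -> 10 lines: ggl hnh bgqc nhmnv voqc vzq quog wofp rozud qft
Hunk 5: at line 2 remove [bgqc] add [bts,dmoz] -> 11 lines: ggl hnh bts dmoz nhmnv voqc vzq quog wofp rozud qft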